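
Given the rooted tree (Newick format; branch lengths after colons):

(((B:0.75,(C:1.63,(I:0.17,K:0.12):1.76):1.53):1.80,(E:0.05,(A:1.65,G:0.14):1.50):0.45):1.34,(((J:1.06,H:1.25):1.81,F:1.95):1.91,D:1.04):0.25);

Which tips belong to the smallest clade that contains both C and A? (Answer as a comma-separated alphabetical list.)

A, B, C, E, G, I, K

Tracing C: it sits inside (C,(I,K)).
Tracing A: it sits inside (A,G).
The smallest clade enclosing both is ((B,(C,(I,K))),(E,(A,G))); the answer is its 7 terminal taxa in alphabetical order.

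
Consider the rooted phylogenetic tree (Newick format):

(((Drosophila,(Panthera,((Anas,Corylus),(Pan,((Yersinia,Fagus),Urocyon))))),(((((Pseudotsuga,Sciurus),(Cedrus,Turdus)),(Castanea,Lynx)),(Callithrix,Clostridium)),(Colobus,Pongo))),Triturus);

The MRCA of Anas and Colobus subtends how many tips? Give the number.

18

The MRCA of Anas and Colobus is the node subtending ((Drosophila,(Panthera,((Anas,Corylus),(Pan,((Yersinia,Fagus),Urocyon))))),(((((Pseudotsuga,Sciurus),(Cedrus,Turdus)),(Castanea,Lynx)),(Callithrix,Clostridium)),(Colobus,Pongo))).
That clade contains 18 terminal taxa: Anas, Callithrix, Castanea, Cedrus, Clostridium, Colobus, Corylus, Drosophila, Fagus, Lynx, Pan, Panthera, Pongo, Pseudotsuga, Sciurus, Turdus, Urocyon, Yersinia.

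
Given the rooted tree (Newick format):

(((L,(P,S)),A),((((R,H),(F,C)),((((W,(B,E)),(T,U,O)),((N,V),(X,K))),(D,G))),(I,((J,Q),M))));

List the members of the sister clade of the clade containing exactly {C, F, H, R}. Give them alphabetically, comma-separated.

B, D, E, G, K, N, O, T, U, V, W, X

The clade containing exactly {C, F, H, R} attaches to the tree at the node subtending (((R,H),(F,C)),((((W,(B,E)),(T,U,O)),((N,V),(X,K))),(D,G))).
The other lineage descending from that same node — the sister group — is ((((W,(B,E)),(T,U,O)),((N,V),(X,K))),(D,G)); its 12 tips in alphabetical order are the answer.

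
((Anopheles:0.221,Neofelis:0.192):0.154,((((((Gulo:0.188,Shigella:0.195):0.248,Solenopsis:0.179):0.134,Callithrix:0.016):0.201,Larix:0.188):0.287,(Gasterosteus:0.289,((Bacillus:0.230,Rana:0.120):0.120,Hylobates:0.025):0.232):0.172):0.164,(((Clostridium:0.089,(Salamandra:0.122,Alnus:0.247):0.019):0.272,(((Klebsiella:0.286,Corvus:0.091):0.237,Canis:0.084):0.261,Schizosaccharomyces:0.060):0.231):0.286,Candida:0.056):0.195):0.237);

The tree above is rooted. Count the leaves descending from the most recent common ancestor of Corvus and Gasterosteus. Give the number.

17

The MRCA of Corvus and Gasterosteus is the node subtending ((((((Gulo,Shigella),Solenopsis),Callithrix),Larix),(Gasterosteus,((Bacillus,Rana),Hylobates))),(((Clostridium,(Salamandra,Alnus)),(((Klebsiella,Corvus),Canis),Schizosaccharomyces)),Candida)).
That clade contains 17 terminal taxa: Alnus, Bacillus, Callithrix, Candida, Canis, Clostridium, Corvus, Gasterosteus, Gulo, Hylobates, Klebsiella, Larix, Rana, Salamandra, Schizosaccharomyces, Shigella, Solenopsis.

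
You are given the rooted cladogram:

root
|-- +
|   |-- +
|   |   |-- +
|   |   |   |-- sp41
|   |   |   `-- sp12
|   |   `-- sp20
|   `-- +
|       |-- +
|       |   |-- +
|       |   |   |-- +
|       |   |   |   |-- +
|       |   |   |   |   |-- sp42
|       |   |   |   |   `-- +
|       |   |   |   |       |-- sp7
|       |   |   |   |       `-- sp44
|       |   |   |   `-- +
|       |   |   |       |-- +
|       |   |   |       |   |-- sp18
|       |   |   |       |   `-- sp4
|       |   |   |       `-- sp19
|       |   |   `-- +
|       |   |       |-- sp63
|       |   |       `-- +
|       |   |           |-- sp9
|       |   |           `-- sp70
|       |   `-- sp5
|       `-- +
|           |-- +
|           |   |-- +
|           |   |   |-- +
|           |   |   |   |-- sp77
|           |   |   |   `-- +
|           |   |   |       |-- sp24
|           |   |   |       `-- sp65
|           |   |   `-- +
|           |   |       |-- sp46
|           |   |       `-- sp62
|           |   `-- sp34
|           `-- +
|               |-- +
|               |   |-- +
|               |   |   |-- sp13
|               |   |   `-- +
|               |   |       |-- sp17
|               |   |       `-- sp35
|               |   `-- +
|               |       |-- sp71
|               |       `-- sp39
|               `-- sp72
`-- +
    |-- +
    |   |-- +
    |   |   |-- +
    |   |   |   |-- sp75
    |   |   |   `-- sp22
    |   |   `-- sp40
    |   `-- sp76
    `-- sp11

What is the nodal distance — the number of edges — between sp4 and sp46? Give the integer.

11

The MRCA of sp4 and sp46 is the node subtending (((((sp42,(sp7,sp44)),((sp18,sp4),sp19)),(sp63,(sp9,sp70))),sp5),((((sp77,(sp24,sp65)),(sp46,sp62)),sp34),(((sp13,(sp17,sp35)),(sp71,sp39)),sp72))).
From sp4 up to that node: 6 branches. From sp46 up to the same node: 5 branches. Total: 6 + 5 = 11.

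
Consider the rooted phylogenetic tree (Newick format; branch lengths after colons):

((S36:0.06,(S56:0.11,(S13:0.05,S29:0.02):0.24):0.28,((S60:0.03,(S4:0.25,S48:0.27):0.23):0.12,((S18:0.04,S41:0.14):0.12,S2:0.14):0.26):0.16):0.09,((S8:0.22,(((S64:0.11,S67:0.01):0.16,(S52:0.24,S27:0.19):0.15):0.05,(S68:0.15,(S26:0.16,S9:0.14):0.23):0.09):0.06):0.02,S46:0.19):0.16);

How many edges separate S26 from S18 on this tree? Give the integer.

The MRCA of S26 and S18 is the root of the tree.
From S26 up to that node: 6 branches. From S18 up to the same node: 5 branches. Total: 6 + 5 = 11.

11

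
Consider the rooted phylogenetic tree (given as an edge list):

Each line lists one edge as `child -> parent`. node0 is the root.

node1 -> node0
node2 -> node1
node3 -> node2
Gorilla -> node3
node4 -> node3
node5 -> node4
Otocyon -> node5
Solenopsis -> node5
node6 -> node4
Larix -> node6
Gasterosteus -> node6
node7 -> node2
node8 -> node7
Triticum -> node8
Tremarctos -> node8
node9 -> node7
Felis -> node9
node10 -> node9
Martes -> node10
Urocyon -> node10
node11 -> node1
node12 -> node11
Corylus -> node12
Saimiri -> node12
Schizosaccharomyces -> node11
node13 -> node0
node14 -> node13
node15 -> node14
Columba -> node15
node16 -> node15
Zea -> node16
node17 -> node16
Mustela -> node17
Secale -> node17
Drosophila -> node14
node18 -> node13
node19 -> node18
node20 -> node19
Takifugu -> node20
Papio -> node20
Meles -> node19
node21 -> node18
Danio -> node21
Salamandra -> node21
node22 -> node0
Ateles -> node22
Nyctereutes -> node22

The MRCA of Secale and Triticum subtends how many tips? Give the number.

The MRCA of Secale and Triticum is the root, so the clade is the entire tree.
That clade contains 25 terminal taxa: Ateles, Columba, Corylus, Danio, Drosophila, Felis, Gasterosteus, Gorilla, Larix, Martes, Meles, Mustela, Nyctereutes, Otocyon, Papio, Saimiri, Salamandra, Schizosaccharomyces, Secale, Solenopsis, Takifugu, Tremarctos, Triticum, Urocyon, Zea.

25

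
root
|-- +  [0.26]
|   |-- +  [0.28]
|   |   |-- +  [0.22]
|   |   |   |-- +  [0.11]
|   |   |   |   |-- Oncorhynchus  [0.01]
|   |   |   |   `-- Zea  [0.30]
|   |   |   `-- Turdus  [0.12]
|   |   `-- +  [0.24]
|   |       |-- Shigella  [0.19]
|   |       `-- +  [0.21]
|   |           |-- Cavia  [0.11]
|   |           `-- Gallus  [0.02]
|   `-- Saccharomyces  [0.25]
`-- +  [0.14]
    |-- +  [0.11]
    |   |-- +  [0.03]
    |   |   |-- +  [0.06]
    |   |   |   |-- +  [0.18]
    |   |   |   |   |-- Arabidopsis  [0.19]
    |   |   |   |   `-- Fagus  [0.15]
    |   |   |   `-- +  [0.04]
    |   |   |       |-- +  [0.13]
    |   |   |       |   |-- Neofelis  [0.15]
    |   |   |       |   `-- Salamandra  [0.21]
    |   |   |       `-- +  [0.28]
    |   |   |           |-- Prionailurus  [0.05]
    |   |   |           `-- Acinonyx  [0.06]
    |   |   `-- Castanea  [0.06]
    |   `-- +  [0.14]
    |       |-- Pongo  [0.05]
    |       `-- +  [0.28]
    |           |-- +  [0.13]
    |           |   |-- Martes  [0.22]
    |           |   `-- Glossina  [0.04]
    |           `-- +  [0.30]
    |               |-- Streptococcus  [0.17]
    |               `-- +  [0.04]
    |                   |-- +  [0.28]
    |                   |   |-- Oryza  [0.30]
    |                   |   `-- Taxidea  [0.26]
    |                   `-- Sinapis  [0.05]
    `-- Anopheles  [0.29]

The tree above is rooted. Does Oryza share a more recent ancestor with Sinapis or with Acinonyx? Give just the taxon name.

Sinapis

The MRCA of Oryza and Sinapis subtends ((Oryza,Taxidea),Sinapis) (3 taxa).
The MRCA of Oryza and Acinonyx subtends ((((Arabidopsis,Fagus),((Neofelis,Salamandra),(Prionailurus,Acinonyx))),Castanea),(Pongo,((Martes,Glossina),(Streptococcus,((Oryza,Taxidea),Sinapis))))) (14 taxa).
The first is nested inside the second, so Oryza shares a more recent common ancestor with Sinapis.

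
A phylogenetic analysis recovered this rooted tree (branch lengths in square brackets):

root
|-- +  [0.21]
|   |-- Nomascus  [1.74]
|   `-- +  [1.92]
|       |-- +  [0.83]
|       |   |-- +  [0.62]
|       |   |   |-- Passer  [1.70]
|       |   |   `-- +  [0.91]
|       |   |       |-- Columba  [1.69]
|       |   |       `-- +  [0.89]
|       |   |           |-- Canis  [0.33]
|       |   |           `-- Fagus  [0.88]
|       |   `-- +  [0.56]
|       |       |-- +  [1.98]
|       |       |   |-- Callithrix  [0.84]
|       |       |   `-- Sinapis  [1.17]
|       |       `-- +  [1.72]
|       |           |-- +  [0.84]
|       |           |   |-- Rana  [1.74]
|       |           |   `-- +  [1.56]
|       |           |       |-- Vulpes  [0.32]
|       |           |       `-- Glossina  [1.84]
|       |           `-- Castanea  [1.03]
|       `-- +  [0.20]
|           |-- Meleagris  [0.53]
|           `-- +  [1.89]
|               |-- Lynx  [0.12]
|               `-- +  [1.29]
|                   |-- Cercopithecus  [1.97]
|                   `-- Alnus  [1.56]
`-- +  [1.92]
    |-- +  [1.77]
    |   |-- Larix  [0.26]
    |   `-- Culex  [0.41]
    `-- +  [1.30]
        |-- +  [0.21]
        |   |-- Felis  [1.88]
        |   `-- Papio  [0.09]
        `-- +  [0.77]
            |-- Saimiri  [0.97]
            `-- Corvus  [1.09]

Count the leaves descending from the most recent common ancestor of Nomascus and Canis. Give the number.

The MRCA of Nomascus and Canis is the node subtending (Nomascus,(((Passer,(Columba,(Canis,Fagus))),((Callithrix,Sinapis),((Rana,(Vulpes,Glossina)),Castanea))),(Meleagris,(Lynx,(Cercopithecus,Alnus))))).
That clade contains 15 terminal taxa: Alnus, Callithrix, Canis, Castanea, Cercopithecus, Columba, Fagus, Glossina, Lynx, Meleagris, Nomascus, Passer, Rana, Sinapis, Vulpes.

15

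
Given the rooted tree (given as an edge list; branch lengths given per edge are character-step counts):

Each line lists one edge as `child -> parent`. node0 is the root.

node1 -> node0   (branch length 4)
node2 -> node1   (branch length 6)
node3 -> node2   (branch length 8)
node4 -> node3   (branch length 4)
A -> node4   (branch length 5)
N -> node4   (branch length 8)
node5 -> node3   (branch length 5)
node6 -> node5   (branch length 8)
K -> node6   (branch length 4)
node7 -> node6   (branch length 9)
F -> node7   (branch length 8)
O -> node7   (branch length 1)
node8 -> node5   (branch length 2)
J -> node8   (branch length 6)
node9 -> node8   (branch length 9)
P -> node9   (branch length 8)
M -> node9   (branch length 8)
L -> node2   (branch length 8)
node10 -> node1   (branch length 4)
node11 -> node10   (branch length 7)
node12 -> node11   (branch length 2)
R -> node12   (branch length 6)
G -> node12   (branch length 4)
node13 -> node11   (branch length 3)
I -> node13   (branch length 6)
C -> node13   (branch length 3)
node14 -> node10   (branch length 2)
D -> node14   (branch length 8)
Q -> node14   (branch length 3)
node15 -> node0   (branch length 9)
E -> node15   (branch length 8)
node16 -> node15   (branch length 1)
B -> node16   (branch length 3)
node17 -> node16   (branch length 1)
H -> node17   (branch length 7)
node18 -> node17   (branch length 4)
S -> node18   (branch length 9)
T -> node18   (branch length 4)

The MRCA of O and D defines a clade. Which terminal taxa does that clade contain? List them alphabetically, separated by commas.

Tracing O: it sits inside (F,O).
Tracing D: it sits inside (D,Q).
The smallest clade enclosing both is ((((A,N),((K,(F,O)),(J,(P,M)))),L),(((R,G),(I,C)),(D,Q))); the answer is its 15 terminal taxa in alphabetical order.

A, C, D, F, G, I, J, K, L, M, N, O, P, Q, R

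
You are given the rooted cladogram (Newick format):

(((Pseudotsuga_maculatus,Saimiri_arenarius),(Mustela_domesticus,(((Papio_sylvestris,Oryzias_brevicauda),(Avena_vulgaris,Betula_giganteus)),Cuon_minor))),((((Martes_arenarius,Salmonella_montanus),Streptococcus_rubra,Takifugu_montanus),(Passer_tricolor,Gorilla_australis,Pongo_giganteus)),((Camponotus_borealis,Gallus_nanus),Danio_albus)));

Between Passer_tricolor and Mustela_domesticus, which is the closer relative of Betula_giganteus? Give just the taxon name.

The MRCA of Betula_giganteus and Mustela_domesticus subtends (Mustela_domesticus,(((Papio_sylvestris,Oryzias_brevicauda),(Avena_vulgaris,Betula_giganteus)),Cuon_minor)) (6 taxa).
The MRCA of Betula_giganteus and Passer_tricolor is the root, subtending the entire tree (18 taxa).
The first is nested inside the second, so Betula_giganteus shares a more recent common ancestor with Mustela_domesticus.

Mustela_domesticus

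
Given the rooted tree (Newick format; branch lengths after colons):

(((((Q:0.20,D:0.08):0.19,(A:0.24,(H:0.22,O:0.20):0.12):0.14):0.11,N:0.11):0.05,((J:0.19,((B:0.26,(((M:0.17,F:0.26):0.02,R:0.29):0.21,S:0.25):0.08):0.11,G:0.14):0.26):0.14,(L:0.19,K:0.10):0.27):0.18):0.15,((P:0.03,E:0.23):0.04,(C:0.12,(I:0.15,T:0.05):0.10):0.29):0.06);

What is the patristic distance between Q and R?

The path runs Q → … → MRCA → … → R; the MRCA is the node subtending ((((Q,D),(A,(H,O))),N),((J,((B,(((M,F),R),S)),G)),(L,K))).
Branch lengths along that path: 0.20 + 0.19 + 0.11 + 0.05 + 0.18 + 0.14 + 0.26 + 0.11 + 0.08 + 0.21 + 0.29 = 1.82.

1.82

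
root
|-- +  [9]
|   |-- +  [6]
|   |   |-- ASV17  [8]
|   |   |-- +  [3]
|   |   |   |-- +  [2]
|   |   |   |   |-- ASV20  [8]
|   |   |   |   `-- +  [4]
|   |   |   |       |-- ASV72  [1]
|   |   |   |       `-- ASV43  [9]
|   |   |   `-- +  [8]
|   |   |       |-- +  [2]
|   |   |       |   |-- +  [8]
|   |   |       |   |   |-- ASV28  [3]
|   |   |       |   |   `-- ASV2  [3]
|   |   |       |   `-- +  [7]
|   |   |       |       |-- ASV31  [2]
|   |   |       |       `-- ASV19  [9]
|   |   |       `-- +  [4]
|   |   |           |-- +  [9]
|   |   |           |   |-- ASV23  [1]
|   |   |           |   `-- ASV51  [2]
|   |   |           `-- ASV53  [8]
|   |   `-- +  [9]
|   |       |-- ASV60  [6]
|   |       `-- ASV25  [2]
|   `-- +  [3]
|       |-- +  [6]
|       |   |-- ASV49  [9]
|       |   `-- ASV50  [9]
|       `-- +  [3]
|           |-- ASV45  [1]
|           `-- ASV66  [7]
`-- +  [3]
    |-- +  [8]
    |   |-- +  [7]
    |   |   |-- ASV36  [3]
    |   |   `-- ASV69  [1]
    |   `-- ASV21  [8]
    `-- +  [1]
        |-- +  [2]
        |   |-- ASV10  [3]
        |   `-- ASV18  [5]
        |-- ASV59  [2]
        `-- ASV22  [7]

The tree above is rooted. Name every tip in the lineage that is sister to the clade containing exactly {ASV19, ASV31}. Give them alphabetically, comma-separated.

The clade containing exactly {ASV19, ASV31} attaches to the tree at the node subtending ((ASV28,ASV2),(ASV31,ASV19)).
The other lineage descending from that same node — the sister group — is (ASV28,ASV2); its 2 tips in alphabetical order are the answer.

ASV2, ASV28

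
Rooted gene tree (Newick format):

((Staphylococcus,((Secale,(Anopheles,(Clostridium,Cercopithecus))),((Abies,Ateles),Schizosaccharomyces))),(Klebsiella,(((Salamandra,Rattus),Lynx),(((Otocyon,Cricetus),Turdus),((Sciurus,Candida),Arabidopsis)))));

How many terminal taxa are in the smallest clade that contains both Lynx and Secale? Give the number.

The MRCA of Lynx and Secale is the root, so the clade is the entire tree.
That clade contains 18 terminal taxa: Abies, Anopheles, Arabidopsis, Ateles, Candida, Cercopithecus, Clostridium, Cricetus, Klebsiella, Lynx, Otocyon, Rattus, Salamandra, Schizosaccharomyces, Sciurus, Secale, Staphylococcus, Turdus.

18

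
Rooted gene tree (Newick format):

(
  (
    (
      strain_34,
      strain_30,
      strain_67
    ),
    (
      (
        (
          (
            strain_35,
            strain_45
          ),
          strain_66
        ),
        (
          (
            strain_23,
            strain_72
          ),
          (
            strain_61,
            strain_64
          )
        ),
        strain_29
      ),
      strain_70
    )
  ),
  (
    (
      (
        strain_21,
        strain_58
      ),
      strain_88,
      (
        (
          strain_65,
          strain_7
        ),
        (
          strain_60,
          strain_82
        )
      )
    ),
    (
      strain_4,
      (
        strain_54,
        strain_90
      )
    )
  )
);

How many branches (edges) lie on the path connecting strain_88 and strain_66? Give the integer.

8

The MRCA of strain_88 and strain_66 is the root of the tree.
From strain_88 up to that node: 3 branches. From strain_66 up to the same node: 5 branches. Total: 3 + 5 = 8.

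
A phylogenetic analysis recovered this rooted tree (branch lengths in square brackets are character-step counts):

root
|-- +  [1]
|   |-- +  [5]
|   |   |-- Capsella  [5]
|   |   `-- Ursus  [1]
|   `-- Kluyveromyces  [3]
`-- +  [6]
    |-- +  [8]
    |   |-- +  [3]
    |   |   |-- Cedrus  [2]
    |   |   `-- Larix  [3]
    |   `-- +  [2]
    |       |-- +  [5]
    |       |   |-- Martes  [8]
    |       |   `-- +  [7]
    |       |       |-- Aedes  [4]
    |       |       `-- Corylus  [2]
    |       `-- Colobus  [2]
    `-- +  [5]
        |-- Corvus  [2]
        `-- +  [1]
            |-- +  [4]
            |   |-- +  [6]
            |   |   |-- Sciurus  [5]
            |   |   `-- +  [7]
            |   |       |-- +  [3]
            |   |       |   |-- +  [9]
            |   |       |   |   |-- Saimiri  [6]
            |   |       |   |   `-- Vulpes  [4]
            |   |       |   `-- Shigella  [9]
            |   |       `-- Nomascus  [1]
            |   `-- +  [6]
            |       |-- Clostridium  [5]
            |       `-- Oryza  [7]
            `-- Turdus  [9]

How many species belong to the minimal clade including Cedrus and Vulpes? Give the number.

15

The MRCA of Cedrus and Vulpes is the node subtending (((Cedrus,Larix),((Martes,(Aedes,Corylus)),Colobus)),(Corvus,(((Sciurus,(((Saimiri,Vulpes),Shigella),Nomascus)),(Clostridium,Oryza)),Turdus))).
That clade contains 15 terminal taxa: Aedes, Cedrus, Clostridium, Colobus, Corvus, Corylus, Larix, Martes, Nomascus, Oryza, Saimiri, Sciurus, Shigella, Turdus, Vulpes.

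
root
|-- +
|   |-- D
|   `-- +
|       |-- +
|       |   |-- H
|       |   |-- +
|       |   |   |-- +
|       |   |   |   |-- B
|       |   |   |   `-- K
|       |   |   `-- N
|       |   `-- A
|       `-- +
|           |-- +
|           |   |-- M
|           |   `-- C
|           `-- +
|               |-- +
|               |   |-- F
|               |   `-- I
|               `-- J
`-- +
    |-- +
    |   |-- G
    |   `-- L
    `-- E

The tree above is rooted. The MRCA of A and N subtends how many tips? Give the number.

5

The MRCA of A and N is the node subtending (H,((B,K),N),A).
That clade contains 5 terminal taxa: A, B, H, K, N.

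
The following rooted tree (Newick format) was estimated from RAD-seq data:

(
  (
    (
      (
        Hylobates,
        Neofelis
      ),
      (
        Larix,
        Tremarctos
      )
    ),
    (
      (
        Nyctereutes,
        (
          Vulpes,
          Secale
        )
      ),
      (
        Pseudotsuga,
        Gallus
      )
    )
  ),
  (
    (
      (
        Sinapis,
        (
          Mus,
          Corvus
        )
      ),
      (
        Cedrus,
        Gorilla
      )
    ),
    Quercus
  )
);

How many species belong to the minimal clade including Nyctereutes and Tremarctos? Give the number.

9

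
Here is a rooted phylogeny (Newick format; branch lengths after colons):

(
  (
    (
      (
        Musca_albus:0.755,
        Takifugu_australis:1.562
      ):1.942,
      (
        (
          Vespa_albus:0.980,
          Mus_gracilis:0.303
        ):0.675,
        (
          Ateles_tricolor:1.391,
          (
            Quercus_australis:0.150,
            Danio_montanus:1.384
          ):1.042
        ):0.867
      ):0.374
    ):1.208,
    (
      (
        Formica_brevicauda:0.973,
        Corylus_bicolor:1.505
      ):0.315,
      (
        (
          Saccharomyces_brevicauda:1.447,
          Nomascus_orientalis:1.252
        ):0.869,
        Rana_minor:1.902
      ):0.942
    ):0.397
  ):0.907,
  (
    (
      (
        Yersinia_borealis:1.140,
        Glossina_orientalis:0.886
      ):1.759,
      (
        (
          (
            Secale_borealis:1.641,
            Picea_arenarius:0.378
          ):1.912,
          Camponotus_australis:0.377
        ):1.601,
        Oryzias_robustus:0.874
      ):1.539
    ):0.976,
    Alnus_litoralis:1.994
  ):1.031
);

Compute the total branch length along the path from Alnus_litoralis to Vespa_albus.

The path runs Alnus_litoralis → … → MRCA → … → Vespa_albus; the MRCA is the root of the tree.
Branch lengths along that path: 1.994 + 1.031 + 0.907 + 1.208 + 0.374 + 0.675 + 0.980 = 7.169.

7.169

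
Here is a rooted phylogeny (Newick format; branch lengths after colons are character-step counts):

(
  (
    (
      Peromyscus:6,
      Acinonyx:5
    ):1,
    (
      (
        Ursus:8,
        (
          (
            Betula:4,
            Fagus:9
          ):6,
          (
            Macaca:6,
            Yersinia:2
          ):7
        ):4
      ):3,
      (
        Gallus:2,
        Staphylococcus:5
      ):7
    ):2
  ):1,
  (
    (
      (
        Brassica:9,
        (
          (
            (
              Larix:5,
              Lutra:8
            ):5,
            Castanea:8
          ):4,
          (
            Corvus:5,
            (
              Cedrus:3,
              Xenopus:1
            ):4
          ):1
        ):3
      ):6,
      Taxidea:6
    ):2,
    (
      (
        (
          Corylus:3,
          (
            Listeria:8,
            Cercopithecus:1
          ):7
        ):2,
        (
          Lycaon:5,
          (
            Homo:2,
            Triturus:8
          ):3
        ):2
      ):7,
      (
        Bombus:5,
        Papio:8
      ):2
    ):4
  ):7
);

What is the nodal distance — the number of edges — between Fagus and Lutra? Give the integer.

13

The MRCA of Fagus and Lutra is the root of the tree.
From Fagus up to that node: 6 branches. From Lutra up to the same node: 7 branches. Total: 6 + 7 = 13.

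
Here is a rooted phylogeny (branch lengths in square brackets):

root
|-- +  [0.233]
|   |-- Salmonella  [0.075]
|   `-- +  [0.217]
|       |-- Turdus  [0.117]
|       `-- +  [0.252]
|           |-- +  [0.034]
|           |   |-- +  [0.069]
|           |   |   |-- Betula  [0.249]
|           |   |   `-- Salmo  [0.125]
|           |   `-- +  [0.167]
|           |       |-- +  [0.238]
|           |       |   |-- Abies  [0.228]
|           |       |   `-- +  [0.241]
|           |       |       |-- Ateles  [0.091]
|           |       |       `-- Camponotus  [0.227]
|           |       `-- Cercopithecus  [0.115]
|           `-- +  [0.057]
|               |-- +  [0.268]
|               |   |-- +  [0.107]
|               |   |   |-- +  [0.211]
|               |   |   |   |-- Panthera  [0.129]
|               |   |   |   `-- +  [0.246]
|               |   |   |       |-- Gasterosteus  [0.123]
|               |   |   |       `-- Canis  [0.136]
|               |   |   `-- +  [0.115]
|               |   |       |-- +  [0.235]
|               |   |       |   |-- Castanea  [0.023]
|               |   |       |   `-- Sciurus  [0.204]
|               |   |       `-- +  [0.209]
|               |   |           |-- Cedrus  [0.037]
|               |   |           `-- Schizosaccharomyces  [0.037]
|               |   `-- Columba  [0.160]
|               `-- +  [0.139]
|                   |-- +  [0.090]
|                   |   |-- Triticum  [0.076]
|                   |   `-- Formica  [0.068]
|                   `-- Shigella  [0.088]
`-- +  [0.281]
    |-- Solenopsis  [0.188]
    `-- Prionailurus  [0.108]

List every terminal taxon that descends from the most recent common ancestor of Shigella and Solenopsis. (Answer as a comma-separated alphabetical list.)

Abies, Ateles, Betula, Camponotus, Canis, Castanea, Cedrus, Cercopithecus, Columba, Formica, Gasterosteus, Panthera, Prionailurus, Salmo, Salmonella, Schizosaccharomyces, Sciurus, Shigella, Solenopsis, Triticum, Turdus

Tracing Shigella: it sits inside ((Triticum,Formica),Shigella).
Tracing Solenopsis: it sits inside (Solenopsis,Prionailurus).
The smallest clade enclosing both is the whole tree (their MRCA is the root), so the answer is all 21 tips in alphabetical order.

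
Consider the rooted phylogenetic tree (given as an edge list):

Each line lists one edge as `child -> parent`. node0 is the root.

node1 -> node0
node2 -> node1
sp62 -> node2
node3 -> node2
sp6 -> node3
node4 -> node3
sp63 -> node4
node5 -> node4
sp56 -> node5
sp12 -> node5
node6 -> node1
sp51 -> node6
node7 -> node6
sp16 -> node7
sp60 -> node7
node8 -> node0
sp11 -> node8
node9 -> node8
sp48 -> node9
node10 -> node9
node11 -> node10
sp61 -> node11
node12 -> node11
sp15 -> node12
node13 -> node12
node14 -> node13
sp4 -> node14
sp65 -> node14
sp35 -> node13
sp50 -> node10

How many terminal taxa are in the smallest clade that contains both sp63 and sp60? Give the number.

The MRCA of sp63 and sp60 is the node subtending ((sp62,(sp6,(sp63,(sp56,sp12)))),(sp51,(sp16,sp60))).
That clade contains 8 terminal taxa: sp12, sp16, sp51, sp56, sp6, sp60, sp62, sp63.

8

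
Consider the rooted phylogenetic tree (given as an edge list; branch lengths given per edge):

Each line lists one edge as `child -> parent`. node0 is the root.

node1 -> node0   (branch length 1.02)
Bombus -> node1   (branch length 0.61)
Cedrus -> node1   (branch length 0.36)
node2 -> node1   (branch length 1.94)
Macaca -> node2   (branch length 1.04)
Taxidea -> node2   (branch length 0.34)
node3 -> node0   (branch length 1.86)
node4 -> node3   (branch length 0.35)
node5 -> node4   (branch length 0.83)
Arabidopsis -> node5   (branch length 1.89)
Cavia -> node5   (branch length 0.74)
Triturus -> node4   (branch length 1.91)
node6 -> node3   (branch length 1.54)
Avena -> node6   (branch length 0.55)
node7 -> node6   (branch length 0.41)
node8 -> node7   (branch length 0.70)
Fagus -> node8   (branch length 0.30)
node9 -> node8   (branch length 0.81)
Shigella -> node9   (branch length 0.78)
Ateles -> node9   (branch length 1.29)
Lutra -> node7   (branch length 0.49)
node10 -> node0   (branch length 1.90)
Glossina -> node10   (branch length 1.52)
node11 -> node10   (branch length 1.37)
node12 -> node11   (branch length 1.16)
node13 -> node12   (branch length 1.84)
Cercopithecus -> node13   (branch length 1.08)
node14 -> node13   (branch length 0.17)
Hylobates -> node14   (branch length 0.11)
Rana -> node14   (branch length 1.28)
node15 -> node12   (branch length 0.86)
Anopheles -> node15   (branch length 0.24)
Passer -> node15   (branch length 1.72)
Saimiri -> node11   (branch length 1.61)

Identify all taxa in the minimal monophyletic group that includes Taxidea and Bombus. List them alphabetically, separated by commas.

Bombus, Cedrus, Macaca, Taxidea

Tracing Taxidea: it sits inside (Macaca,Taxidea).
Tracing Bombus: it sits inside (Bombus,Cedrus,(Macaca,Taxidea)).
The smallest clade enclosing both is (Bombus,Cedrus,(Macaca,Taxidea)); the answer is its 4 terminal taxa in alphabetical order.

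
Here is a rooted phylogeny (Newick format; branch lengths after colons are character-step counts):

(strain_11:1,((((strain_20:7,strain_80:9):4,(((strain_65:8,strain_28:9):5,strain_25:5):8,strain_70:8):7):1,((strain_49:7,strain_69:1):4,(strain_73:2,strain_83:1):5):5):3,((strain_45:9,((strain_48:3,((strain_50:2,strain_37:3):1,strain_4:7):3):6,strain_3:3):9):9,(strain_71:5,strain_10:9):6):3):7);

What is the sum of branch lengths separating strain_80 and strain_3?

41

The path runs strain_80 → … → MRCA → … → strain_3; the MRCA is the node subtending ((((strain_20,strain_80),(((strain_65,strain_28),strain_25),strain_70)),((strain_49,strain_69),(strain_73,strain_83))),((strain_45,((strain_48,((strain_50,strain_37),strain_4)),strain_3)),(strain_71,strain_10))).
Branch lengths along that path: 9 + 4 + 1 + 3 + 3 + 9 + 9 + 3 = 41.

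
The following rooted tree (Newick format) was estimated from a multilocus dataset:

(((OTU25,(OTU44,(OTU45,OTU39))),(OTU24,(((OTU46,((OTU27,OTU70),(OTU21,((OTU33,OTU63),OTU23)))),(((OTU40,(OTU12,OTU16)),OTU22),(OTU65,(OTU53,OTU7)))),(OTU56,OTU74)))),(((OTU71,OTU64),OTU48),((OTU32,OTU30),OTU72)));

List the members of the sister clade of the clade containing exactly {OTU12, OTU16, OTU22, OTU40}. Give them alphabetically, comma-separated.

The clade containing exactly {OTU12, OTU16, OTU22, OTU40} attaches to the tree at the node subtending (((OTU40,(OTU12,OTU16)),OTU22),(OTU65,(OTU53,OTU7))).
The other lineage descending from that same node — the sister group — is (OTU65,(OTU53,OTU7)); its 3 tips in alphabetical order are the answer.

OTU53, OTU65, OTU7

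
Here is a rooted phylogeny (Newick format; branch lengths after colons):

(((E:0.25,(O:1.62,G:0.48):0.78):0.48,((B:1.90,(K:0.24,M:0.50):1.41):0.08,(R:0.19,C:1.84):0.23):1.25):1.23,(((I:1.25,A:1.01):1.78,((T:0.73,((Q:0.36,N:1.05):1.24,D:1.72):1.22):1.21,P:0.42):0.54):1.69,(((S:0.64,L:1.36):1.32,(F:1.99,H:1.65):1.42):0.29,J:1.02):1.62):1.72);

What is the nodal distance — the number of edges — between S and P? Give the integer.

7

The MRCA of S and P is the node subtending (((I,A),((T,((Q,N),D)),P)),(((S,L),(F,H)),J)).
From S up to that node: 4 branches. From P up to the same node: 3 branches. Total: 4 + 3 = 7.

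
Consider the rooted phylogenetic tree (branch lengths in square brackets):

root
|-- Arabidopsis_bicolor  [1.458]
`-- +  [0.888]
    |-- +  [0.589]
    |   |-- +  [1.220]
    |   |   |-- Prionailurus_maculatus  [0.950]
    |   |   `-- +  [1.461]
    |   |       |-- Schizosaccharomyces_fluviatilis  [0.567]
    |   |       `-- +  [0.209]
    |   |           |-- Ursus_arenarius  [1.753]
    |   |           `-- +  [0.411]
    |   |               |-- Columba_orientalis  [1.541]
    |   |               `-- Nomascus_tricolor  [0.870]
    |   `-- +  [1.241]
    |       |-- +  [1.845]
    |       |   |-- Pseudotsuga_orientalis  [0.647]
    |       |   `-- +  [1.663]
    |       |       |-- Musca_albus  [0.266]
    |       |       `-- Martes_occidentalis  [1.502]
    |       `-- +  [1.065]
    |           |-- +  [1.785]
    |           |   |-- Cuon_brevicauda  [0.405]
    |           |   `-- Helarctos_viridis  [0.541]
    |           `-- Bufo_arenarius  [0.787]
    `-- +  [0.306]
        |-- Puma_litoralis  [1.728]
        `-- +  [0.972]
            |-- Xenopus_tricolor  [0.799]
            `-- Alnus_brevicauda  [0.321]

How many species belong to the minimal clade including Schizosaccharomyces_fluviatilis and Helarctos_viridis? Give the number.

The MRCA of Schizosaccharomyces_fluviatilis and Helarctos_viridis is the node subtending ((Prionailurus_maculatus,(Schizosaccharomyces_fluviatilis,(Ursus_arenarius,(Columba_orientalis,Nomascus_tricolor)))),((Pseudotsuga_orientalis,(Musca_albus,Martes_occidentalis)),((Cuon_brevicauda,Helarctos_viridis),Bufo_arenarius))).
That clade contains 11 terminal taxa: Bufo_arenarius, Columba_orientalis, Cuon_brevicauda, Helarctos_viridis, Martes_occidentalis, Musca_albus, Nomascus_tricolor, Prionailurus_maculatus, Pseudotsuga_orientalis, Schizosaccharomyces_fluviatilis, Ursus_arenarius.

11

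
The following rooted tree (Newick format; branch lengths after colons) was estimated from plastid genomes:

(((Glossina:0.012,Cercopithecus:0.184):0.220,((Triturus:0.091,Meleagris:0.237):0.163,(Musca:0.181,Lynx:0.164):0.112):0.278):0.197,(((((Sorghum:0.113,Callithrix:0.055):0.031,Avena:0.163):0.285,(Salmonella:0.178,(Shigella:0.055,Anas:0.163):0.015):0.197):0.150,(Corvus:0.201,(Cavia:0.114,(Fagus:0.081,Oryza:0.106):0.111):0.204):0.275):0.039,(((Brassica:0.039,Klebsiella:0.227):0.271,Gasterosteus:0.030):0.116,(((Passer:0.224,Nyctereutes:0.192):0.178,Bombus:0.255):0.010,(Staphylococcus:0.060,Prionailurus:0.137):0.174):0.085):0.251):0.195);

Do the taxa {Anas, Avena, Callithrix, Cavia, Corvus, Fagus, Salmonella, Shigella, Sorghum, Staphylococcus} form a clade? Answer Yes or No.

No

The MRCA of the listed taxa subtends (((((Sorghum,Callithrix),Avena),(Salmonella,(Shigella,Anas))),(Corvus,(Cavia,(Fagus,Oryza)))),(((Brassica,Klebsiella),Gasterosteus),(((Passer,Nyctereutes),Bombus),(Staphylococcus,Prionailurus)))).
That clade also contains Bombus, Brassica, Gasterosteus, Klebsiella, Nyctereutes, Oryza, Passer, Prionailurus, which are not in the proposed group, so the group is not monophyletic.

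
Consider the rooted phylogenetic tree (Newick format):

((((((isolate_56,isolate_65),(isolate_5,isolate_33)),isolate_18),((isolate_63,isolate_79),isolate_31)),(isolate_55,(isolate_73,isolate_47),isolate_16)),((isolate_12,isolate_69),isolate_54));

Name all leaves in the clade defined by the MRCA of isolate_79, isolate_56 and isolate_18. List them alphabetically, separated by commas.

Tracing isolate_79: it sits inside (isolate_63,isolate_79).
Tracing isolate_56: it sits inside (isolate_56,isolate_65).
Tracing isolate_18: it sits inside (((isolate_56,isolate_65),(isolate_5,isolate_33)),isolate_18).
The smallest clade enclosing all 3 is ((((isolate_56,isolate_65),(isolate_5,isolate_33)),isolate_18),((isolate_63,isolate_79),isolate_31)); the answer is its 8 terminal taxa in alphabetical order.

isolate_18, isolate_31, isolate_33, isolate_5, isolate_56, isolate_63, isolate_65, isolate_79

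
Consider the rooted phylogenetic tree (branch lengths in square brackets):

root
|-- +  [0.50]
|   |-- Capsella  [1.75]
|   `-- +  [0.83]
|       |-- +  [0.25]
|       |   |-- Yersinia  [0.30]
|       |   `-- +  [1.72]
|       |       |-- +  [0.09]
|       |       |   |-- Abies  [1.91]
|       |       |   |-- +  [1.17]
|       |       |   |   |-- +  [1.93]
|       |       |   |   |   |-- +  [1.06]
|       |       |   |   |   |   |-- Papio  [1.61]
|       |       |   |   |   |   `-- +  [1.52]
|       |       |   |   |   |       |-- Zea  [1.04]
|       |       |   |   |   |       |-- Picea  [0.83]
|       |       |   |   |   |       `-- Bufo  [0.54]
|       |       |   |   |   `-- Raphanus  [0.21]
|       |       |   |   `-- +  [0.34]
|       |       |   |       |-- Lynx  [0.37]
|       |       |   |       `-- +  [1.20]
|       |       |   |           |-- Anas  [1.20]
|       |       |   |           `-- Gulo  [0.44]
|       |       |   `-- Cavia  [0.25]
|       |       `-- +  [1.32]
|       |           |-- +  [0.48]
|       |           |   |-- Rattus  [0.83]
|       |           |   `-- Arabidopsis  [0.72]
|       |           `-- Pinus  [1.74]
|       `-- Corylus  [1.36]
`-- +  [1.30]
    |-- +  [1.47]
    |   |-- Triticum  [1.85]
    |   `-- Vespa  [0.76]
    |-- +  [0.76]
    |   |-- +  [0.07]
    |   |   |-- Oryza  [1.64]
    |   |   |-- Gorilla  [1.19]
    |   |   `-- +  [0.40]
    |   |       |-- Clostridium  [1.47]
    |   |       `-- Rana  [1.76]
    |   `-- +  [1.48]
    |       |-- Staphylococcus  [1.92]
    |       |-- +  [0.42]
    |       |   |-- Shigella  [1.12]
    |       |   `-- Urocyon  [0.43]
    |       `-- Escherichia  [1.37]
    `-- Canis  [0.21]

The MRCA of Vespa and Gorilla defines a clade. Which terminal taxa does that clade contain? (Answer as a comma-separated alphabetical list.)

Canis, Clostridium, Escherichia, Gorilla, Oryza, Rana, Shigella, Staphylococcus, Triticum, Urocyon, Vespa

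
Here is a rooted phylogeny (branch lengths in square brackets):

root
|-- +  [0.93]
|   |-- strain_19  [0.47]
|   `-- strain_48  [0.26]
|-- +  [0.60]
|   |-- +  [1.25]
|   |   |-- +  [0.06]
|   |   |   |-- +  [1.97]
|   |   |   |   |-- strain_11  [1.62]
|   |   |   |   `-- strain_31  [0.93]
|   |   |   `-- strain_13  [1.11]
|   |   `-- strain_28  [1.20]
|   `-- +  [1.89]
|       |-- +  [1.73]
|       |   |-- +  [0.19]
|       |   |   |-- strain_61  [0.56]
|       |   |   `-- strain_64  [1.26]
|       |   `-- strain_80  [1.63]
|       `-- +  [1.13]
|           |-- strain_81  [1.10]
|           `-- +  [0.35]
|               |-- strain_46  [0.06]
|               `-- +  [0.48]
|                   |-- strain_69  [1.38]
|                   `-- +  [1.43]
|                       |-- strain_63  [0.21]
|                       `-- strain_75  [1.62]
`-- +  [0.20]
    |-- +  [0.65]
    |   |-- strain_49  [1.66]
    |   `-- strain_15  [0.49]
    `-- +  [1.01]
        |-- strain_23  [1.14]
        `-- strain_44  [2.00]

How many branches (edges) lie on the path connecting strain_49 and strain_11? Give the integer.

The MRCA of strain_49 and strain_11 is the root of the tree.
From strain_49 up to that node: 3 branches. From strain_11 up to the same node: 5 branches. Total: 3 + 5 = 8.

8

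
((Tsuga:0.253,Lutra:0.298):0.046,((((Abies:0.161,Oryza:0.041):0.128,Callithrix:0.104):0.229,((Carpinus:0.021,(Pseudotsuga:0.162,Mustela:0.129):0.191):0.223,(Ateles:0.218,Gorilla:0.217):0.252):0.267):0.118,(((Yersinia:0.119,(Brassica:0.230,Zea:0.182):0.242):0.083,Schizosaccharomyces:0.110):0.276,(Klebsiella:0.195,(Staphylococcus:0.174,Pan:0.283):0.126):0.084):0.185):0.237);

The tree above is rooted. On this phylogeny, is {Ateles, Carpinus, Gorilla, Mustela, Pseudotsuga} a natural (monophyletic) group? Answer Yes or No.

Yes

The most recent common ancestor of these taxa subtends ((Carpinus,(Pseudotsuga,Mustela)),(Ateles,Gorilla)).
That clade has exactly 5 tips — every listed taxon and nothing else — so the group is monophyletic.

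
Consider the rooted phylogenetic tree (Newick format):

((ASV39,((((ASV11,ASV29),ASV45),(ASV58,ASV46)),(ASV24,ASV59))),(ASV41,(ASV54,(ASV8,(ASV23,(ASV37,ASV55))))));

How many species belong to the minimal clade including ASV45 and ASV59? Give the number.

7

The MRCA of ASV45 and ASV59 is the node subtending ((((ASV11,ASV29),ASV45),(ASV58,ASV46)),(ASV24,ASV59)).
That clade contains 7 terminal taxa: ASV11, ASV24, ASV29, ASV45, ASV46, ASV58, ASV59.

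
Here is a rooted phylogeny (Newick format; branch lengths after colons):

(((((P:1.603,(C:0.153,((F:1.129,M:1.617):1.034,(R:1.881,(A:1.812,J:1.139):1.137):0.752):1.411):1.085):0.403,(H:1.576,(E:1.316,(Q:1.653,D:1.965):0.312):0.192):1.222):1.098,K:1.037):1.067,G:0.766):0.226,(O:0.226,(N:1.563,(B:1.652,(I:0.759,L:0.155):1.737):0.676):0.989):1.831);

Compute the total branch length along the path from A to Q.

9.979

The path runs A → … → MRCA → … → Q; the MRCA is the node subtending ((P,(C,((F,M),(R,(A,J))))),(H,(E,(Q,D)))).
Branch lengths along that path: 1.812 + 1.137 + 0.752 + 1.411 + 1.085 + 0.403 + 1.222 + 0.192 + 0.312 + 1.653 = 9.979.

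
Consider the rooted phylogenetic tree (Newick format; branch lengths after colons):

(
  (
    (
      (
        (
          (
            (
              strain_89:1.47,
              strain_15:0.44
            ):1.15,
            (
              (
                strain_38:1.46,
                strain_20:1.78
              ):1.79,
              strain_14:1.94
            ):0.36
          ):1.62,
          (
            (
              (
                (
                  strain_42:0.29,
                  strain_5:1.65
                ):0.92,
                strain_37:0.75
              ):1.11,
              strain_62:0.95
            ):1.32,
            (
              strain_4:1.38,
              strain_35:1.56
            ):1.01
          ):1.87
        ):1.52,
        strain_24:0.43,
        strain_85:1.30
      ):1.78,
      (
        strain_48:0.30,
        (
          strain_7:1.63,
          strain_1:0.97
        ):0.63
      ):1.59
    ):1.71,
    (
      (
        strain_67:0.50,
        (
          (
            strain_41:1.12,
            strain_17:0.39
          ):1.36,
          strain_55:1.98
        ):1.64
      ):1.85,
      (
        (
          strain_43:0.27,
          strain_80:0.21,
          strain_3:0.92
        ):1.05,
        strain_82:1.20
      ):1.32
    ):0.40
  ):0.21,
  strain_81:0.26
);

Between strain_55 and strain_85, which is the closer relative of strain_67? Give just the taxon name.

strain_55

The MRCA of strain_67 and strain_55 subtends (strain_67,((strain_41,strain_17),strain_55)) (4 taxa).
The MRCA of strain_67 and strain_85 subtends ((((((strain_89,strain_15),((strain_38,strain_20),strain_14)),((((strain_42,strain_5),strain_37),strain_62),(strain_4,strain_35))),strain_24,strain_85),(strain_48,(strain_7,strain_1))),((strain_67,((strain_41,strain_17),strain_55)),((strain_43,strain_80,strain_3),strain_82))) (24 taxa).
The first is nested inside the second, so strain_67 shares a more recent common ancestor with strain_55.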